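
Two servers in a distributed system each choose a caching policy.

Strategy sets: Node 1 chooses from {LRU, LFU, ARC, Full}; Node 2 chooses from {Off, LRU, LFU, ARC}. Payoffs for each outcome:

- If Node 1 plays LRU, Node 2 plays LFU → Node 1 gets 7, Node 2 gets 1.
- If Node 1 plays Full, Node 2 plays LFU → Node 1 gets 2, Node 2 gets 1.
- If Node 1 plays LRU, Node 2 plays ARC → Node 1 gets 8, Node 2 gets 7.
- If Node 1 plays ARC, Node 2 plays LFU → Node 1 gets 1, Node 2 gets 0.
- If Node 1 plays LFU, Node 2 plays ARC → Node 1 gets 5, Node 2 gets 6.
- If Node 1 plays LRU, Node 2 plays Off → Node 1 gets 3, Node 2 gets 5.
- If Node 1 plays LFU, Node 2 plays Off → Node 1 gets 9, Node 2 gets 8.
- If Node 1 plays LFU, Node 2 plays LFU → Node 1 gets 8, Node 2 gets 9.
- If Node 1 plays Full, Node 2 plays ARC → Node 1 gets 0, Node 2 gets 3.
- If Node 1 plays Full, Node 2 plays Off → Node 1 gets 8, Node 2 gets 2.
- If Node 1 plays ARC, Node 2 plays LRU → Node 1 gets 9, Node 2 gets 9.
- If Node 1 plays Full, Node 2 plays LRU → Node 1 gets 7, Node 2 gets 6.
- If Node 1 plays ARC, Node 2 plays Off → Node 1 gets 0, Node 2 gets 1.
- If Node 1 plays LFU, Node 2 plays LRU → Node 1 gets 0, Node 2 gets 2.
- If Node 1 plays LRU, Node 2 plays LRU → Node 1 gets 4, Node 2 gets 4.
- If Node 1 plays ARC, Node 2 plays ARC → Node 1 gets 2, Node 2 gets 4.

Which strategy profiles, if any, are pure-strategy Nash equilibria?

(LRU, Off): Node 1 can switch to LFU (3 → 9). Not NE.
(LRU, LRU): Node 1 can switch to ARC (4 → 9). Not NE.
(LRU, LFU): Node 1 can switch to LFU (7 → 8). Not NE.
(LRU, ARC): Node 1 gets 8, best alternative 5; Node 2 gets 7, best alternative 5. No profitable deviation — NE.
(LFU, Off): Node 2 can switch to LFU (8 → 9). Not NE.
(LFU, LRU): Node 1 can switch to LRU (0 → 4). Not NE.
(LFU, LFU): Node 1 gets 8, best alternative 7; Node 2 gets 9, best alternative 8. No profitable deviation — NE.
(LFU, ARC): Node 1 can switch to LRU (5 → 8). Not NE.
(ARC, Off): Node 1 can switch to LRU (0 → 3). Not NE.
(ARC, LRU): Node 1 gets 9, best alternative 7; Node 2 gets 9, best alternative 4. No profitable deviation — NE.
(ARC, LFU): Node 1 can switch to LRU (1 → 7). Not NE.
(ARC, ARC): Node 1 can switch to LRU (2 → 8). Not NE.
(Full, Off): Node 1 can switch to LFU (8 → 9). Not NE.
(Full, LRU): Node 1 can switch to ARC (7 → 9). Not NE.
(Full, LFU): Node 1 can switch to LRU (2 → 7). Not NE.
(The remaining 1 profile has a profitable deviation by the same check.)

Pure-strategy Nash equilibria: (LRU, ARC); (LFU, LFU); (ARC, LRU)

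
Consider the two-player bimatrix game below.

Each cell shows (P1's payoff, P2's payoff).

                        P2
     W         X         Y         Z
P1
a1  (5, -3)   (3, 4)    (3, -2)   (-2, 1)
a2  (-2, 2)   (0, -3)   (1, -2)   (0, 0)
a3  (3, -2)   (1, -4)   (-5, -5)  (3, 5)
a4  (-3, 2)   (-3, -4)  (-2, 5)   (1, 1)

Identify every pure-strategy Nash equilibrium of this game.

(a1, X); (a3, Z)

P1 against W: payoffs 5, -2, 3, -3 → best response a1.
P1 against X: payoffs 3, 0, 1, -3 → best response a1.
P1 against Y: payoffs 3, 1, -5, -2 → best response a1.
P1 against Z: payoffs -2, 0, 3, 1 → best response a3.
P2 against a1: payoffs -3, 4, -2, 1 → best response X.
P2 against a2: payoffs 2, -3, -2, 0 → best response W.
P2 against a3: payoffs -2, -4, -5, 5 → best response Z.
P2 against a4: payoffs 2, -4, 5, 1 → best response Y.
Mutual best responses: (a1, X); (a3, Z).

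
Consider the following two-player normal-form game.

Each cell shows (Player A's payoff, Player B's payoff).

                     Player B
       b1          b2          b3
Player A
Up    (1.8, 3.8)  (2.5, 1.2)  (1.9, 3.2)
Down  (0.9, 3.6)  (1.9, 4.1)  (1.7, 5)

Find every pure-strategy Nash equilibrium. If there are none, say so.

Pure NE: (Up, b1)

Player A against b1: payoffs 1.8, 0.9 → best response Up.
Player A against b2: payoffs 2.5, 1.9 → best response Up.
Player A against b3: payoffs 1.9, 1.7 → best response Up.
Player B against Up: payoffs 3.8, 1.2, 3.2 → best response b1.
Player B against Down: payoffs 3.6, 4.1, 5 → best response b3.
Mutual best responses: (Up, b1).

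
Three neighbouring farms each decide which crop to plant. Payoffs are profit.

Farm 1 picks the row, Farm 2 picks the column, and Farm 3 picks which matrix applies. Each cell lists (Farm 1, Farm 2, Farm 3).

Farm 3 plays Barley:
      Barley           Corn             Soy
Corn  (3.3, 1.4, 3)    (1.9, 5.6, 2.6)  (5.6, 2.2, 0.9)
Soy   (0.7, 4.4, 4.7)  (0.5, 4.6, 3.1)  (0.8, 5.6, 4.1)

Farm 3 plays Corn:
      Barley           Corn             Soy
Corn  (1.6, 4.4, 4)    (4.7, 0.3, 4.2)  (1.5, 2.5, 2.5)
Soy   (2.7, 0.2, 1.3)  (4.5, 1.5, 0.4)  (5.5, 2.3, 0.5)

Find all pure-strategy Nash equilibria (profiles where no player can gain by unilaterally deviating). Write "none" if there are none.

This game has no pure Nash equilibrium.

(Corn, Barley, Barley): Farm 2 can switch to Corn (1.4 → 5.6). Not NE.
(Corn, Barley, Corn): Farm 1 can switch to Soy (1.6 → 2.7). Not NE.
(Corn, Corn, Barley): Farm 3 can switch to Corn (2.6 → 4.2). Not NE.
(Corn, Corn, Corn): Farm 2 can switch to Barley (0.3 → 4.4). Not NE.
(Corn, Soy, Barley): Farm 2 can switch to Corn (2.2 → 5.6). Not NE.
(Corn, Soy, Corn): Farm 1 can switch to Soy (1.5 → 5.5). Not NE.
(The remaining 6 profiles each have a profitable deviation by the same check.)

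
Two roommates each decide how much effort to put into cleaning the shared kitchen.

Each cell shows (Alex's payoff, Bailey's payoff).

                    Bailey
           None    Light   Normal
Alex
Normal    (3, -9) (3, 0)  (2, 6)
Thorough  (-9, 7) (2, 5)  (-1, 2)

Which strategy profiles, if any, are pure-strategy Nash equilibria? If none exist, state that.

The unique pure-strategy Nash equilibrium is (Normal, Normal).

For each strategy profile, look for a profitable unilateral deviation.
(Normal, None): Bailey can switch to Light (-9 → 0). Not NE.
(Normal, Light): Bailey can switch to Normal (0 → 6). Not NE.
(Normal, Normal): Alex gets 2, best alternative -1; Bailey gets 6, best alternative 0. No profitable deviation — NE.
(Thorough, None): Alex can switch to Normal (-9 → 3). Not NE.
(Thorough, Light): Alex can switch to Normal (2 → 3). Not NE.
(Thorough, Normal): Alex can switch to Normal (-1 → 2). Not NE.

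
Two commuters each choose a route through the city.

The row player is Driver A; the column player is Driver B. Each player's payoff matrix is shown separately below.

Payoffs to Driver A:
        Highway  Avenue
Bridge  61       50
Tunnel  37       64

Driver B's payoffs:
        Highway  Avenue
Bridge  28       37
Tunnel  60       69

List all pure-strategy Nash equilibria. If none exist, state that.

The unique pure-strategy Nash equilibrium is (Tunnel, Avenue).

Mark each player's best response to every combination of opponents' strategies; a profile where every player is best-responding is a pure Nash equilibrium.
Driver A against Highway: payoffs 61, 37 → best response Bridge.
Driver A against Avenue: payoffs 50, 64 → best response Tunnel.
Driver B against Bridge: payoffs 28, 37 → best response Avenue.
Driver B against Tunnel: payoffs 60, 69 → best response Avenue.
Mutual best responses: (Tunnel, Avenue).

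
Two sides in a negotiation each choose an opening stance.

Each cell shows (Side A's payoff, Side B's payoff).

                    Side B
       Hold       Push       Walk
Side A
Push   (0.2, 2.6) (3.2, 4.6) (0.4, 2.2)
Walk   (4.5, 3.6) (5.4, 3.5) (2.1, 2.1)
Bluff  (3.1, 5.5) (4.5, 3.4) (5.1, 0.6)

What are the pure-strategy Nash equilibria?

Mark each player's best response to every combination of opponents' strategies; a profile where every player is best-responding is a pure Nash equilibrium.
Side A against Hold: payoffs 0.2, 4.5, 3.1 → best response Walk.
Side A against Push: payoffs 3.2, 5.4, 4.5 → best response Walk.
Side A against Walk: payoffs 0.4, 2.1, 5.1 → best response Bluff.
Side B against Push: payoffs 2.6, 4.6, 2.2 → best response Push.
Side B against Walk: payoffs 3.6, 3.5, 2.1 → best response Hold.
Side B against Bluff: payoffs 5.5, 3.4, 0.6 → best response Hold.
Mutual best responses: (Walk, Hold).

The unique pure-strategy Nash equilibrium is (Walk, Hold).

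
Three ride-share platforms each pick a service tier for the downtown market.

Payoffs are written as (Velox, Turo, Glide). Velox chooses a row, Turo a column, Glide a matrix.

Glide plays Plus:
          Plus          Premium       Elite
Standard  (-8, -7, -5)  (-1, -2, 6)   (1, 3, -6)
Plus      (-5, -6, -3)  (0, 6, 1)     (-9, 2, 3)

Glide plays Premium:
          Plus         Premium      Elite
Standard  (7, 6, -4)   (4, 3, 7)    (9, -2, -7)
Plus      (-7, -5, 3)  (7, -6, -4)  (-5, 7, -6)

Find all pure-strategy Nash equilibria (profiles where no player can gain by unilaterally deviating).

(Standard, Plus, Premium); (Standard, Elite, Plus); (Plus, Premium, Plus)

Velox against (Plus, Plus): payoffs -8, -5 → best response Plus.
Velox against (Plus, Premium): payoffs 7, -7 → best response Standard.
Velox against (Premium, Plus): payoffs -1, 0 → best response Plus.
Velox against (Premium, Premium): payoffs 4, 7 → best response Plus.
Velox against (Elite, Plus): payoffs 1, -9 → best response Standard.
Velox against (Elite, Premium): payoffs 9, -5 → best response Standard.
Turo against (Standard, Plus): payoffs -7, -2, 3 → best response Elite.
Turo against (Standard, Premium): payoffs 6, 3, -2 → best response Plus.
Turo against (Plus, Plus): payoffs -6, 6, 2 → best response Premium.
Turo against (Plus, Premium): payoffs -5, -6, 7 → best response Elite.
Glide against (Standard, Plus): payoffs -5, -4 → best response Premium.
Glide against (Standard, Premium): payoffs 6, 7 → best response Premium.
Glide against (Standard, Elite): payoffs -6, -7 → best response Plus.
Glide against (Plus, Plus): payoffs -3, 3 → best response Premium.
Glide against (Plus, Premium): payoffs 1, -4 → best response Plus.
Glide against (Plus, Elite): payoffs 3, -6 → best response Plus.
Mutual best responses: (Standard, Plus, Premium); (Standard, Elite, Plus); (Plus, Premium, Plus).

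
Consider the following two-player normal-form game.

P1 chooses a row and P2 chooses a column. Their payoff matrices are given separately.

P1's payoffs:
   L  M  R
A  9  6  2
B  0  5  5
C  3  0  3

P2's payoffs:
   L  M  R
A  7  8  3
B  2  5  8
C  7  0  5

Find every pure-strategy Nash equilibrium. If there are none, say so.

(A, L): P2 can switch to M (7 → 8). Not NE.
(A, M): P1 gets 6, best alternative 5; P2 gets 8, best alternative 7. No profitable deviation — NE.
(A, R): P1 can switch to B (2 → 5). Not NE.
(B, L): P1 can switch to A (0 → 9). Not NE.
(B, M): P1 can switch to A (5 → 6). Not NE.
(B, R): P1 gets 5, best alternative 3; P2 gets 8, best alternative 5. No profitable deviation — NE.
(C, L): P1 can switch to A (3 → 9). Not NE.
(C, M): P1 can switch to A (0 → 6). Not NE.
(The remaining 1 profile has a profitable deviation by the same check.)

The pure Nash equilibria are (A, M) and (B, R).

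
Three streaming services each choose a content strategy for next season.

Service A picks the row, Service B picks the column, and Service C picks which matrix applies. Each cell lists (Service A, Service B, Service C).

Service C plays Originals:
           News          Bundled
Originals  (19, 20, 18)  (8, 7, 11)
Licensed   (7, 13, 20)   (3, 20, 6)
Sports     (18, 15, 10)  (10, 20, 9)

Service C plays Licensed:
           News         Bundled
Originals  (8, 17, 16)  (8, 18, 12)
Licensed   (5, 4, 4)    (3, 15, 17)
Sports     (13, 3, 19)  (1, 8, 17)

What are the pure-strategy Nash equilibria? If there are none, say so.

The pure Nash equilibria are (Originals, News, Originals) and (Originals, Bundled, Licensed).

Mark each player's best response to every combination of opponents' strategies; a profile where every player is best-responding is a pure Nash equilibrium.
Service A against (News, Originals): payoffs 19, 7, 18 → best response Originals.
Service A against (News, Licensed): payoffs 8, 5, 13 → best response Sports.
Service A against (Bundled, Originals): payoffs 8, 3, 10 → best response Sports.
Service A against (Bundled, Licensed): payoffs 8, 3, 1 → best response Originals.
Service B against (Originals, Originals): payoffs 20, 7 → best response News.
Service B against (Originals, Licensed): payoffs 17, 18 → best response Bundled.
Service B against (Licensed, Originals): payoffs 13, 20 → best response Bundled.
Service B against (Licensed, Licensed): payoffs 4, 15 → best response Bundled.
Service B against (Sports, Originals): payoffs 15, 20 → best response Bundled.
Service B against (Sports, Licensed): payoffs 3, 8 → best response Bundled.
Service C against (Originals, News): payoffs 18, 16 → best response Originals.
Service C against (Originals, Bundled): payoffs 11, 12 → best response Licensed.
Service C against (Licensed, News): payoffs 20, 4 → best response Originals.
Service C against (Licensed, Bundled): payoffs 6, 17 → best response Licensed.
Service C against (Sports, News): payoffs 10, 19 → best response Licensed.
Service C against (Sports, Bundled): payoffs 9, 17 → best response Licensed.
Mutual best responses: (Originals, News, Originals); (Originals, Bundled, Licensed).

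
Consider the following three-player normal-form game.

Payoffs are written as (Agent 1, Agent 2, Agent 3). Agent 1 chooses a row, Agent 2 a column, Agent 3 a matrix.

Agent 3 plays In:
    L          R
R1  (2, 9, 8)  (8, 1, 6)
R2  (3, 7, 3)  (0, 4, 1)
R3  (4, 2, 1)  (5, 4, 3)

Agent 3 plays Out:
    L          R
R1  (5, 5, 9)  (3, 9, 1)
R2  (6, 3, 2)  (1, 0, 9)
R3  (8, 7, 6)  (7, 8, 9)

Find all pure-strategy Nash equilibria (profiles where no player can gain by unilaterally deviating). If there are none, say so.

The unique pure-strategy Nash equilibrium is (R3, R, Out).

Agent 1 against (L, In): payoffs 2, 3, 4 → best response R3.
Agent 1 against (L, Out): payoffs 5, 6, 8 → best response R3.
Agent 1 against (R, In): payoffs 8, 0, 5 → best response R1.
Agent 1 against (R, Out): payoffs 3, 1, 7 → best response R3.
Agent 2 against (R1, In): payoffs 9, 1 → best response L.
Agent 2 against (R1, Out): payoffs 5, 9 → best response R.
Agent 2 against (R2, In): payoffs 7, 4 → best response L.
Agent 2 against (R2, Out): payoffs 3, 0 → best response L.
Agent 2 against (R3, In): payoffs 2, 4 → best response R.
Agent 2 against (R3, Out): payoffs 7, 8 → best response R.
Agent 3 against (R1, L): payoffs 8, 9 → best response Out.
Agent 3 against (R1, R): payoffs 6, 1 → best response In.
Agent 3 against (R2, L): payoffs 3, 2 → best response In.
Agent 3 against (R2, R): payoffs 1, 9 → best response Out.
Agent 3 against (R3, L): payoffs 1, 6 → best response Out.
Agent 3 against (R3, R): payoffs 3, 9 → best response Out.
Mutual best responses: (R3, R, Out).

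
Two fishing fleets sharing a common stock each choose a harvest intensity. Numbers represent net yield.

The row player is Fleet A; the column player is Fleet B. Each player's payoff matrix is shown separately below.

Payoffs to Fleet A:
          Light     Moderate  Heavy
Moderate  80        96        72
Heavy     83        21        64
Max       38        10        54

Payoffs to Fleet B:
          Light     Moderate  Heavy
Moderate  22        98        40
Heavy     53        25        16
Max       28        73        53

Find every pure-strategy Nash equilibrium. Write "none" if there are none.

(Moderate, Moderate) and (Heavy, Light)

(Moderate, Light): Fleet A can switch to Heavy (80 → 83). Not NE.
(Moderate, Moderate): Fleet A gets 96, best alternative 21; Fleet B gets 98, best alternative 40. No profitable deviation — NE.
(Moderate, Heavy): Fleet B can switch to Moderate (40 → 98). Not NE.
(Heavy, Light): Fleet A gets 83, best alternative 80; Fleet B gets 53, best alternative 25. No profitable deviation — NE.
(Heavy, Moderate): Fleet A can switch to Moderate (21 → 96). Not NE.
(Heavy, Heavy): Fleet A can switch to Moderate (64 → 72). Not NE.
(Max, Light): Fleet A can switch to Moderate (38 → 80). Not NE.
(Max, Moderate): Fleet A can switch to Moderate (10 → 96). Not NE.
(Max, Heavy): Fleet A can switch to Moderate (54 → 72). Not NE.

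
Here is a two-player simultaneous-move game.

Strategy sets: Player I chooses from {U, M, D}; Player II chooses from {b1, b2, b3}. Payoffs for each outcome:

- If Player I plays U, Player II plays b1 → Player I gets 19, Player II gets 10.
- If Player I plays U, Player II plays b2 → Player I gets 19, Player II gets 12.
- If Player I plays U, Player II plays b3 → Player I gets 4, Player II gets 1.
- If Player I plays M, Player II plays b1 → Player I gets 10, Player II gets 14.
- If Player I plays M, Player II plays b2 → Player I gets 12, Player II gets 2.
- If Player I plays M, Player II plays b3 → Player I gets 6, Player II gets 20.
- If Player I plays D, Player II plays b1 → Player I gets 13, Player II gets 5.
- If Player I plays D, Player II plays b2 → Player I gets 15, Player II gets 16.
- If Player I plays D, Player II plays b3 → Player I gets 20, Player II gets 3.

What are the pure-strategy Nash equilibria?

Pure NE: (U, b2)

Player I against b1: payoffs 19, 10, 13 → best response U.
Player I against b2: payoffs 19, 12, 15 → best response U.
Player I against b3: payoffs 4, 6, 20 → best response D.
Player II against U: payoffs 10, 12, 1 → best response b2.
Player II against M: payoffs 14, 2, 20 → best response b3.
Player II against D: payoffs 5, 16, 3 → best response b2.
Mutual best responses: (U, b2).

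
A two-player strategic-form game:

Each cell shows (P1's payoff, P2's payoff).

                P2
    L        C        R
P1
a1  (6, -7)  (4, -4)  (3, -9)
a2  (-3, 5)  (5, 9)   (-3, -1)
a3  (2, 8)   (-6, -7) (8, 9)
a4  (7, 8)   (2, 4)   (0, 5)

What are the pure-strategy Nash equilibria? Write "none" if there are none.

P1 against L: payoffs 6, -3, 2, 7 → best response a4.
P1 against C: payoffs 4, 5, -6, 2 → best response a2.
P1 against R: payoffs 3, -3, 8, 0 → best response a3.
P2 against a1: payoffs -7, -4, -9 → best response C.
P2 against a2: payoffs 5, 9, -1 → best response C.
P2 against a3: payoffs 8, -7, 9 → best response R.
P2 against a4: payoffs 8, 4, 5 → best response L.
Mutual best responses: (a2, C); (a3, R); (a4, L).

Pure-strategy Nash equilibria: (a2, C) and (a3, R) and (a4, L)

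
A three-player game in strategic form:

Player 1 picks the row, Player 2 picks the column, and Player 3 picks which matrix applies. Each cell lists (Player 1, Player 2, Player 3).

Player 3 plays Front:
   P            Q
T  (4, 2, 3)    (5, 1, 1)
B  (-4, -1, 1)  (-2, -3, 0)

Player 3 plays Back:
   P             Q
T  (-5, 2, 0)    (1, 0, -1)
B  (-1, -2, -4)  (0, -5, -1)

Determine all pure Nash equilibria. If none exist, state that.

Check each profile: it is a Nash equilibrium iff no player can strictly gain by switching unilaterally.
(T, P, Front): Player 1 gets 4, best alternative -4; Player 2 gets 2, best alternative 1; Player 3 gets 3, best alternative 0. No profitable deviation — NE.
(T, P, Back): Player 1 can switch to B (-5 → -1). Not NE.
(T, Q, Front): Player 2 can switch to P (1 → 2). Not NE.
(T, Q, Back): Player 2 can switch to P (0 → 2). Not NE.
(B, P, Front): Player 1 can switch to T (-4 → 4). Not NE.
(B, P, Back): Player 3 can switch to Front (-4 → 1). Not NE.
(B, Q, Front): Player 1 can switch to T (-2 → 5). Not NE.
(B, Q, Back): Player 1 can switch to T (0 → 1). Not NE.

Pure NE: (T, P, Front)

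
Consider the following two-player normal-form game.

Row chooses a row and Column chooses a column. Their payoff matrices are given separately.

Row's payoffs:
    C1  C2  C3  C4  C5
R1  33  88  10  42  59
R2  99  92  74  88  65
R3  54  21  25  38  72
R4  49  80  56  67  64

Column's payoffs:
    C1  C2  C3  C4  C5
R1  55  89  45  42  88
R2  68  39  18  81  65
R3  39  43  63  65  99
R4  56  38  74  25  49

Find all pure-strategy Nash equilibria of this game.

For each player, find the best response to each opponent profile; mutual best responses are the pure NE.
Row against C1: payoffs 33, 99, 54, 49 → best response R2.
Row against C2: payoffs 88, 92, 21, 80 → best response R2.
Row against C3: payoffs 10, 74, 25, 56 → best response R2.
Row against C4: payoffs 42, 88, 38, 67 → best response R2.
Row against C5: payoffs 59, 65, 72, 64 → best response R3.
Column against R1: payoffs 55, 89, 45, 42, 88 → best response C2.
Column against R2: payoffs 68, 39, 18, 81, 65 → best response C4.
Column against R3: payoffs 39, 43, 63, 65, 99 → best response C5.
Column against R4: payoffs 56, 38, 74, 25, 49 → best response C3.
Mutual best responses: (R2, C4); (R3, C5).

Pure-strategy Nash equilibria: (R2, C4); (R3, C5)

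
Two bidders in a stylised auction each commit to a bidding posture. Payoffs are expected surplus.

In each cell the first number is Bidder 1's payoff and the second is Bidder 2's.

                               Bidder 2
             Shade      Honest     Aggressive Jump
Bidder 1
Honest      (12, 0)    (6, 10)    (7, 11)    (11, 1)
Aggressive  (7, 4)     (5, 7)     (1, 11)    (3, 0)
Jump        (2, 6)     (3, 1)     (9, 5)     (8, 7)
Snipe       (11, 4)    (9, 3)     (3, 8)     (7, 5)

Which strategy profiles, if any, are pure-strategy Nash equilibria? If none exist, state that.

No pure-strategy Nash equilibrium.

For each strategy profile, look for a profitable unilateral deviation.
(Honest, Shade): Bidder 2 can switch to Honest (0 → 10). Not NE.
(Honest, Honest): Bidder 1 can switch to Snipe (6 → 9). Not NE.
(Honest, Aggressive): Bidder 1 can switch to Jump (7 → 9). Not NE.
(Honest, Jump): Bidder 2 can switch to Honest (1 → 10). Not NE.
(Aggressive, Shade): Bidder 1 can switch to Honest (7 → 12). Not NE.
(Aggressive, Honest): Bidder 1 can switch to Honest (5 → 6). Not NE.
(The remaining 10 profiles each have a profitable deviation by the same check.)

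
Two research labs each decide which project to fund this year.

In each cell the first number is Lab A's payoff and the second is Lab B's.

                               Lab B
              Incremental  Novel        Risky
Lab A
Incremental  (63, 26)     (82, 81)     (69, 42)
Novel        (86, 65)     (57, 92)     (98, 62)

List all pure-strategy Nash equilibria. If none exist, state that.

The unique pure-strategy Nash equilibrium is (Incremental, Novel).

(Incremental, Incremental): Lab A can switch to Novel (63 → 86). Not NE.
(Incremental, Novel): Lab A gets 82, best alternative 57; Lab B gets 81, best alternative 42. No profitable deviation — NE.
(Incremental, Risky): Lab A can switch to Novel (69 → 98). Not NE.
(Novel, Incremental): Lab B can switch to Novel (65 → 92). Not NE.
(Novel, Novel): Lab A can switch to Incremental (57 → 82). Not NE.
(Novel, Risky): Lab B can switch to Incremental (62 → 65). Not NE.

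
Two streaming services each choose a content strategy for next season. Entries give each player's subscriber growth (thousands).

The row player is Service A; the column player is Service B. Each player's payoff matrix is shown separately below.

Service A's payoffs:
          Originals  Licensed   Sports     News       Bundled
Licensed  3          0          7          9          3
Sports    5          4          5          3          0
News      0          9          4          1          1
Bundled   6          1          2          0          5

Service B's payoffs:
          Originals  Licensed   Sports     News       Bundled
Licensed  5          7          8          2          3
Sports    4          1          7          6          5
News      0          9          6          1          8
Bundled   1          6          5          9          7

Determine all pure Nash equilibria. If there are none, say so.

Pure-strategy Nash equilibria: (Licensed, Sports), (News, Licensed)

Service A against Originals: payoffs 3, 5, 0, 6 → best response Bundled.
Service A against Licensed: payoffs 0, 4, 9, 1 → best response News.
Service A against Sports: payoffs 7, 5, 4, 2 → best response Licensed.
Service A against News: payoffs 9, 3, 1, 0 → best response Licensed.
Service A against Bundled: payoffs 3, 0, 1, 5 → best response Bundled.
Service B against Licensed: payoffs 5, 7, 8, 2, 3 → best response Sports.
Service B against Sports: payoffs 4, 1, 7, 6, 5 → best response Sports.
Service B against News: payoffs 0, 9, 6, 1, 8 → best response Licensed.
Service B against Bundled: payoffs 1, 6, 5, 9, 7 → best response News.
Mutual best responses: (Licensed, Sports); (News, Licensed).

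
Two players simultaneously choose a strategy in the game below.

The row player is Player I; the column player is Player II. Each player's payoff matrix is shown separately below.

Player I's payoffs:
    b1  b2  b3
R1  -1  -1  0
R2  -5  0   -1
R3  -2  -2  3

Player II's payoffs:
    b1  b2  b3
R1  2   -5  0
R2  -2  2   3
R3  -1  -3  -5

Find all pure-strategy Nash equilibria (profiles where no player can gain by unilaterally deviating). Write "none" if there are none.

The unique pure-strategy Nash equilibrium is (R1, b1).

Mark each player's best response to every combination of opponents' strategies; a profile where every player is best-responding is a pure Nash equilibrium.
Player I against b1: payoffs -1, -5, -2 → best response R1.
Player I against b2: payoffs -1, 0, -2 → best response R2.
Player I against b3: payoffs 0, -1, 3 → best response R3.
Player II against R1: payoffs 2, -5, 0 → best response b1.
Player II against R2: payoffs -2, 2, 3 → best response b3.
Player II against R3: payoffs -1, -3, -5 → best response b1.
Mutual best responses: (R1, b1).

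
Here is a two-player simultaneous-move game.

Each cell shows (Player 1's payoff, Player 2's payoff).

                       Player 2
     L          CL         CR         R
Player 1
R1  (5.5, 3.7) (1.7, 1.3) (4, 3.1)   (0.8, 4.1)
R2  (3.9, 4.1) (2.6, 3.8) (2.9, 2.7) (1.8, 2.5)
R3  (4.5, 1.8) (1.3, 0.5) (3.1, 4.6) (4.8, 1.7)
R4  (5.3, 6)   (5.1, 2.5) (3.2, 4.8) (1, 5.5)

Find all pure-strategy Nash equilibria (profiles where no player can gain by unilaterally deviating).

(R1, L): Player 2 can switch to R (3.7 → 4.1). Not NE.
(R1, CL): Player 1 can switch to R2 (1.7 → 2.6). Not NE.
(R1, CR): Player 2 can switch to L (3.1 → 3.7). Not NE.
(R1, R): Player 1 can switch to R2 (0.8 → 1.8). Not NE.
(R2, L): Player 1 can switch to R1 (3.9 → 5.5). Not NE.
(R2, CL): Player 1 can switch to R4 (2.6 → 5.1). Not NE.
(The remaining 10 profiles each have a profitable deviation by the same check.)

There is no pure-strategy Nash equilibrium.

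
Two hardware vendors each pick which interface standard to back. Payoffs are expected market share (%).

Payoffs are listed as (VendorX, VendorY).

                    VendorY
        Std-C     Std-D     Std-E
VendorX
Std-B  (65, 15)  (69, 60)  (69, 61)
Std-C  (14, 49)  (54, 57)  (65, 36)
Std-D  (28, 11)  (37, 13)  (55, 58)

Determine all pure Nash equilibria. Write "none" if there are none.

VendorX against Std-C: payoffs 65, 14, 28 → best response Std-B.
VendorX against Std-D: payoffs 69, 54, 37 → best response Std-B.
VendorX against Std-E: payoffs 69, 65, 55 → best response Std-B.
VendorY against Std-B: payoffs 15, 60, 61 → best response Std-E.
VendorY against Std-C: payoffs 49, 57, 36 → best response Std-D.
VendorY against Std-D: payoffs 11, 13, 58 → best response Std-E.
Mutual best responses: (Std-B, Std-E).

Pure NE: (Std-B, Std-E)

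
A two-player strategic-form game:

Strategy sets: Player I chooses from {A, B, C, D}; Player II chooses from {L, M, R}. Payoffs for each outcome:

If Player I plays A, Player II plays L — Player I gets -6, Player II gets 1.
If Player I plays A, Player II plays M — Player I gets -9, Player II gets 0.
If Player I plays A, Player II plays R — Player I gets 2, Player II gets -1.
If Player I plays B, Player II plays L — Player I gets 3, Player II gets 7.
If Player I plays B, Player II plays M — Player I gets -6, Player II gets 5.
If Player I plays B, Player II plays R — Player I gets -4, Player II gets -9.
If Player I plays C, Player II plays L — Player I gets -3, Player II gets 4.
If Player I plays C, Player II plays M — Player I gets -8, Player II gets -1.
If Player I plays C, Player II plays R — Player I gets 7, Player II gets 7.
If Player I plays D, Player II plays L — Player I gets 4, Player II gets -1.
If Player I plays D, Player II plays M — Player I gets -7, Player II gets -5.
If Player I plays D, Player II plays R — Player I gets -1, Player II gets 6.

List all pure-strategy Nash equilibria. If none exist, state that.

The unique pure-strategy Nash equilibrium is (C, R).

For each strategy profile, look for a profitable unilateral deviation.
(A, L): Player I can switch to B (-6 → 3). Not NE.
(A, M): Player I can switch to B (-9 → -6). Not NE.
(A, R): Player I can switch to C (2 → 7). Not NE.
(B, L): Player I can switch to D (3 → 4). Not NE.
(B, M): Player II can switch to L (5 → 7). Not NE.
(B, R): Player I can switch to A (-4 → 2). Not NE.
(C, R): Player I gets 7, best alternative 2; Player II gets 7, best alternative 4. No profitable deviation — NE.
(The remaining 5 profiles each have a profitable deviation by the same check.)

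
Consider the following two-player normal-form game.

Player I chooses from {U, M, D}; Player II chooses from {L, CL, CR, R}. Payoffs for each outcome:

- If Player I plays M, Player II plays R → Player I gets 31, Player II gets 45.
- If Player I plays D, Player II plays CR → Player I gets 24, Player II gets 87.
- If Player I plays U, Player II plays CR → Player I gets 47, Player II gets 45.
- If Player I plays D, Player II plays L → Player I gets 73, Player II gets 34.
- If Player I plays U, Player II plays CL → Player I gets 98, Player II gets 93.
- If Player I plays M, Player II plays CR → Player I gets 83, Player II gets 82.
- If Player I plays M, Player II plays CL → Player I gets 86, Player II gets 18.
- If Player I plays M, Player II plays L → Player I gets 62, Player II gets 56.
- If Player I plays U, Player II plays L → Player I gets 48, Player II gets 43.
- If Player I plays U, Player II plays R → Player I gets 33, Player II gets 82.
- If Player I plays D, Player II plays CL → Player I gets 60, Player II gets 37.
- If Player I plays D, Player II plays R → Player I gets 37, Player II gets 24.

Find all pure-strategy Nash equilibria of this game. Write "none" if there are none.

(U, L): Player I can switch to M (48 → 62). Not NE.
(U, CL): Player I gets 98, best alternative 86; Player II gets 93, best alternative 82. No profitable deviation — NE.
(U, CR): Player I can switch to M (47 → 83). Not NE.
(U, R): Player I can switch to D (33 → 37). Not NE.
(M, L): Player I can switch to D (62 → 73). Not NE.
(M, CL): Player I can switch to U (86 → 98). Not NE.
(M, CR): Player I gets 83, best alternative 47; Player II gets 82, best alternative 56. No profitable deviation — NE.
(M, R): Player I can switch to U (31 → 33). Not NE.
(D, L): Player II can switch to CL (34 → 37). Not NE.
(D, CL): Player I can switch to U (60 → 98). Not NE.
(D, CR): Player I can switch to U (24 → 47). Not NE.
(D, R): Player II can switch to L (24 → 34). Not NE.

(U, CL); (M, CR)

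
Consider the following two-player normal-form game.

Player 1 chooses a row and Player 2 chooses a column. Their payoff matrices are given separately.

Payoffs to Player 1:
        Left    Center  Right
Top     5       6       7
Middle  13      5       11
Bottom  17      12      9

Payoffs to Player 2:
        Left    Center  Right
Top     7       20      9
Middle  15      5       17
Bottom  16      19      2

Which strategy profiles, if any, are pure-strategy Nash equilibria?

Mark each player's best response to every combination of opponents' strategies; a profile where every player is best-responding is a pure Nash equilibrium.
Player 1 against Left: payoffs 5, 13, 17 → best response Bottom.
Player 1 against Center: payoffs 6, 5, 12 → best response Bottom.
Player 1 against Right: payoffs 7, 11, 9 → best response Middle.
Player 2 against Top: payoffs 7, 20, 9 → best response Center.
Player 2 against Middle: payoffs 15, 5, 17 → best response Right.
Player 2 against Bottom: payoffs 16, 19, 2 → best response Center.
Mutual best responses: (Middle, Right); (Bottom, Center).

(Middle, Right); (Bottom, Center)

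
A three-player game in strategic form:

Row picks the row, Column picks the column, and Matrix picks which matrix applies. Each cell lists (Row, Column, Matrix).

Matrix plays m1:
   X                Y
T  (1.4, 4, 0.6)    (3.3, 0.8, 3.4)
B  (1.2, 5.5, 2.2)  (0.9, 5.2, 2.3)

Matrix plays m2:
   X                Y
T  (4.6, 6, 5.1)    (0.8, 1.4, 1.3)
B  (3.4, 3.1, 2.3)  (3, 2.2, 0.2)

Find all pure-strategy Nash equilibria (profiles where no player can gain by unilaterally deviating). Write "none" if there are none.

The unique pure-strategy Nash equilibrium is (T, X, m2).

Row against (X, m1): payoffs 1.4, 1.2 → best response T.
Row against (X, m2): payoffs 4.6, 3.4 → best response T.
Row against (Y, m1): payoffs 3.3, 0.9 → best response T.
Row against (Y, m2): payoffs 0.8, 3 → best response B.
Column against (T, m1): payoffs 4, 0.8 → best response X.
Column against (T, m2): payoffs 6, 1.4 → best response X.
Column against (B, m1): payoffs 5.5, 5.2 → best response X.
Column against (B, m2): payoffs 3.1, 2.2 → best response X.
Matrix against (T, X): payoffs 0.6, 5.1 → best response m2.
Matrix against (T, Y): payoffs 3.4, 1.3 → best response m1.
Matrix against (B, X): payoffs 2.2, 2.3 → best response m2.
Matrix against (B, Y): payoffs 2.3, 0.2 → best response m1.
Mutual best responses: (T, X, m2).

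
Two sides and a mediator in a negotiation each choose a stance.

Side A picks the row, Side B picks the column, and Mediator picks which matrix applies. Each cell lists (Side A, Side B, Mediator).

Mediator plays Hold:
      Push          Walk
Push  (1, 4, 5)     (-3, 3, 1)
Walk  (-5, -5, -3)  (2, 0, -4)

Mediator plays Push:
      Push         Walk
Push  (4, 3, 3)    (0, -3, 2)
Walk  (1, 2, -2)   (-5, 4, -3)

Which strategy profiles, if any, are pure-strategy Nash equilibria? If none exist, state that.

Pure NE: (Push, Push, Hold)

Side A against (Push, Hold): payoffs 1, -5 → best response Push.
Side A against (Push, Push): payoffs 4, 1 → best response Push.
Side A against (Walk, Hold): payoffs -3, 2 → best response Walk.
Side A against (Walk, Push): payoffs 0, -5 → best response Push.
Side B against (Push, Hold): payoffs 4, 3 → best response Push.
Side B against (Push, Push): payoffs 3, -3 → best response Push.
Side B against (Walk, Hold): payoffs -5, 0 → best response Walk.
Side B against (Walk, Push): payoffs 2, 4 → best response Walk.
Mediator against (Push, Push): payoffs 5, 3 → best response Hold.
Mediator against (Push, Walk): payoffs 1, 2 → best response Push.
Mediator against (Walk, Push): payoffs -3, -2 → best response Push.
Mediator against (Walk, Walk): payoffs -4, -3 → best response Push.
Mutual best responses: (Push, Push, Hold).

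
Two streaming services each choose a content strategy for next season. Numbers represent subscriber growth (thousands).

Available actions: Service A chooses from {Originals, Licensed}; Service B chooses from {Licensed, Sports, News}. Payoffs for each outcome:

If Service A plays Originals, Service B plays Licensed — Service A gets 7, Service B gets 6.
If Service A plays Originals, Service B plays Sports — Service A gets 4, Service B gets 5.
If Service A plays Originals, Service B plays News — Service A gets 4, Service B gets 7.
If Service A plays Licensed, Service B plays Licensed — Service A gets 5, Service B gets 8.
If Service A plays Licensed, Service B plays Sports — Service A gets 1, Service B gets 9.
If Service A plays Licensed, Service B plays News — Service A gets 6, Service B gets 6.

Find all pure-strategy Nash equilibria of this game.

There is no pure-strategy Nash equilibrium.

Service A against Licensed: payoffs 7, 5 → best response Originals.
Service A against Sports: payoffs 4, 1 → best response Originals.
Service A against News: payoffs 4, 6 → best response Licensed.
Service B against Originals: payoffs 6, 5, 7 → best response News.
Service B against Licensed: payoffs 8, 9, 6 → best response Sports.
No profile is a mutual best response for all players.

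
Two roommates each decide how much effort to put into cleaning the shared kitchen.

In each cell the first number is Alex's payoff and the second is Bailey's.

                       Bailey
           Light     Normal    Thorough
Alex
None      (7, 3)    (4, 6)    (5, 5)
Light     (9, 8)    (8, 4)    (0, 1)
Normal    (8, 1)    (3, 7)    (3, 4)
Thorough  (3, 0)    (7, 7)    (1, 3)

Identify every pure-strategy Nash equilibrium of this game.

(None, Light): Alex can switch to Light (7 → 9). Not NE.
(None, Normal): Alex can switch to Light (4 → 8). Not NE.
(None, Thorough): Bailey can switch to Normal (5 → 6). Not NE.
(Light, Light): Alex gets 9, best alternative 8; Bailey gets 8, best alternative 4. No profitable deviation — NE.
(Light, Normal): Bailey can switch to Light (4 → 8). Not NE.
(Light, Thorough): Alex can switch to None (0 → 5). Not NE.
(Normal, Light): Alex can switch to Light (8 → 9). Not NE.
(Normal, Normal): Alex can switch to None (3 → 4). Not NE.
(Normal, Thorough): Alex can switch to None (3 → 5). Not NE.
(The remaining 3 profiles each have a profitable deviation by the same check.)

The unique pure-strategy Nash equilibrium is (Light, Light).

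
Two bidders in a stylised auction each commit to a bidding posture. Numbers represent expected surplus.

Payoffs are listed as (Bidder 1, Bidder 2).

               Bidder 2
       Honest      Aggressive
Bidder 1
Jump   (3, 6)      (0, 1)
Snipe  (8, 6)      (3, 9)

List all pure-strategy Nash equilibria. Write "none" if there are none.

(Snipe, Aggressive)

(Jump, Honest): Bidder 1 can switch to Snipe (3 → 8). Not NE.
(Jump, Aggressive): Bidder 1 can switch to Snipe (0 → 3). Not NE.
(Snipe, Honest): Bidder 2 can switch to Aggressive (6 → 9). Not NE.
(Snipe, Aggressive): Bidder 1 gets 3, best alternative 0; Bidder 2 gets 9, best alternative 6. No profitable deviation — NE.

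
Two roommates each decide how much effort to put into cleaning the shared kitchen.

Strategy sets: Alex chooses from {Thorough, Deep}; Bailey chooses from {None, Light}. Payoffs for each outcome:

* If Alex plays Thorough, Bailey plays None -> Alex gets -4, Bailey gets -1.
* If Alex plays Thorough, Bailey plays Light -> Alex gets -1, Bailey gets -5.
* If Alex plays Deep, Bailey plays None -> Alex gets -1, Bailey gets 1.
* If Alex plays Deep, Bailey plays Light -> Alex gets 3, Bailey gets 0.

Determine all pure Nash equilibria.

Alex against None: payoffs -4, -1 → best response Deep.
Alex against Light: payoffs -1, 3 → best response Deep.
Bailey against Thorough: payoffs -1, -5 → best response None.
Bailey against Deep: payoffs 1, 0 → best response None.
Mutual best responses: (Deep, None).

The unique pure-strategy Nash equilibrium is (Deep, None).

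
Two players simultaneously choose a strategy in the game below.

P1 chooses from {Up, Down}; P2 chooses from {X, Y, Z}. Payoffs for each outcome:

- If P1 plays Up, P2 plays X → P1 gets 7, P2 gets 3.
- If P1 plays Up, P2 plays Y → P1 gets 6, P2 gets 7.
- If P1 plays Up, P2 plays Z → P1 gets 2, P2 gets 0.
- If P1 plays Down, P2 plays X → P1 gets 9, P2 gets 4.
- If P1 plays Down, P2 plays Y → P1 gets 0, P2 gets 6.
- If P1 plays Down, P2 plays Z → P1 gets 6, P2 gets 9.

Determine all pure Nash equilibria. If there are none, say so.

(Up, X): P1 can switch to Down (7 → 9). Not NE.
(Up, Y): P1 gets 6, best alternative 0; P2 gets 7, best alternative 3. No profitable deviation — NE.
(Up, Z): P1 can switch to Down (2 → 6). Not NE.
(Down, X): P2 can switch to Y (4 → 6). Not NE.
(Down, Y): P1 can switch to Up (0 → 6). Not NE.
(Down, Z): P1 gets 6, best alternative 2; P2 gets 9, best alternative 6. No profitable deviation — NE.

The pure Nash equilibria are (Up, Y), (Down, Z).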